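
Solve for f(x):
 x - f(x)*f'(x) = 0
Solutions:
 f(x) = -sqrt(C1 + x^2)
 f(x) = sqrt(C1 + x^2)


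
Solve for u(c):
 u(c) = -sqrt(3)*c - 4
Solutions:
 u(c) = -sqrt(3)*c - 4


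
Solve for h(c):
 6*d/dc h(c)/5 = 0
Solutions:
 h(c) = C1


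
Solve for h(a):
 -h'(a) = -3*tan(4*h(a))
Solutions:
 h(a) = -asin(C1*exp(12*a))/4 + pi/4
 h(a) = asin(C1*exp(12*a))/4


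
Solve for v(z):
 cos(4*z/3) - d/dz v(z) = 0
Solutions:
 v(z) = C1 + 3*sin(4*z/3)/4


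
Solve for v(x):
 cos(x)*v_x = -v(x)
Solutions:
 v(x) = C1*sqrt(sin(x) - 1)/sqrt(sin(x) + 1)


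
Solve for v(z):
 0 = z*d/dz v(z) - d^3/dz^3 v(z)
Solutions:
 v(z) = C1 + Integral(C2*airyai(z) + C3*airybi(z), z)


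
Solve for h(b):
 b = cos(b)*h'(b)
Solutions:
 h(b) = C1 + Integral(b/cos(b), b)


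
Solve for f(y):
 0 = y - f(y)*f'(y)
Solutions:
 f(y) = -sqrt(C1 + y^2)
 f(y) = sqrt(C1 + y^2)


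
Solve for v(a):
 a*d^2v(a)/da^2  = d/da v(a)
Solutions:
 v(a) = C1 + C2*a^2


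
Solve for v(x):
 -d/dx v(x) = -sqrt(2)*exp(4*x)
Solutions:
 v(x) = C1 + sqrt(2)*exp(4*x)/4


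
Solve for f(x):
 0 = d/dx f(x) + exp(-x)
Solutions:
 f(x) = C1 + exp(-x)


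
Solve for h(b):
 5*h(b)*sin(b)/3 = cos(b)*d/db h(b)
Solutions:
 h(b) = C1/cos(b)^(5/3)


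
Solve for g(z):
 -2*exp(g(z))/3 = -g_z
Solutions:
 g(z) = log(-1/(C1 + 2*z)) + log(3)


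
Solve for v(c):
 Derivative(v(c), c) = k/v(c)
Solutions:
 v(c) = -sqrt(C1 + 2*c*k)
 v(c) = sqrt(C1 + 2*c*k)


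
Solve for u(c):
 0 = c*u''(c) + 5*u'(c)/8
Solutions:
 u(c) = C1 + C2*c^(3/8)


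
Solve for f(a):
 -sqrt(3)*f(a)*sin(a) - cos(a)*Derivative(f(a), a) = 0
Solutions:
 f(a) = C1*cos(a)^(sqrt(3))


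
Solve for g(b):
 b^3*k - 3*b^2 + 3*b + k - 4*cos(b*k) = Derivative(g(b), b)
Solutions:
 g(b) = C1 + b^4*k/4 - b^3 + 3*b^2/2 + b*k - 4*sin(b*k)/k


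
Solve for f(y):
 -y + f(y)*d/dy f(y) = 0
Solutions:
 f(y) = -sqrt(C1 + y^2)
 f(y) = sqrt(C1 + y^2)


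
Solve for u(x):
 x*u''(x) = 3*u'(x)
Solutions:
 u(x) = C1 + C2*x^4


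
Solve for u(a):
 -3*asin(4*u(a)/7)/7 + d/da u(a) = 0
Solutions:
 Integral(1/asin(4*_y/7), (_y, u(a))) = C1 + 3*a/7


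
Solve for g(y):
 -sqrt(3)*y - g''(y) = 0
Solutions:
 g(y) = C1 + C2*y - sqrt(3)*y^3/6


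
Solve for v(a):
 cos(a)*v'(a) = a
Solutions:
 v(a) = C1 + Integral(a/cos(a), a)


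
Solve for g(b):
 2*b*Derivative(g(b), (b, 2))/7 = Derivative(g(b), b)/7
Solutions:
 g(b) = C1 + C2*b^(3/2)


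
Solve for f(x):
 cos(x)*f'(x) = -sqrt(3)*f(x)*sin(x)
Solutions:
 f(x) = C1*cos(x)^(sqrt(3))


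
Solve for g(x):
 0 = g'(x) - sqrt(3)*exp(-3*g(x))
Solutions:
 g(x) = log(C1 + 3*sqrt(3)*x)/3
 g(x) = log((-3^(1/3) - 3^(5/6)*I)*(C1 + sqrt(3)*x)^(1/3)/2)
 g(x) = log((-3^(1/3) + 3^(5/6)*I)*(C1 + sqrt(3)*x)^(1/3)/2)


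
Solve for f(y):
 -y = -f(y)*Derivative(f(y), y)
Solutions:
 f(y) = -sqrt(C1 + y^2)
 f(y) = sqrt(C1 + y^2)


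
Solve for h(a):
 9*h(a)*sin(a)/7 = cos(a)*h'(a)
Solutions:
 h(a) = C1/cos(a)^(9/7)


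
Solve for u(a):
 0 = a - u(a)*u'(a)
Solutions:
 u(a) = -sqrt(C1 + a^2)
 u(a) = sqrt(C1 + a^2)


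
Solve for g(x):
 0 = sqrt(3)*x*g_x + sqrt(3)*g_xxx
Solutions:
 g(x) = C1 + Integral(C2*airyai(-x) + C3*airybi(-x), x)


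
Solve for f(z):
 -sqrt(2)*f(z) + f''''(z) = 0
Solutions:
 f(z) = C1*exp(-2^(1/8)*z) + C2*exp(2^(1/8)*z) + C3*sin(2^(1/8)*z) + C4*cos(2^(1/8)*z)


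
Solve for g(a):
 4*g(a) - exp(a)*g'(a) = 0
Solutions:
 g(a) = C1*exp(-4*exp(-a))


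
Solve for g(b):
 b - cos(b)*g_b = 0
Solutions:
 g(b) = C1 + Integral(b/cos(b), b)


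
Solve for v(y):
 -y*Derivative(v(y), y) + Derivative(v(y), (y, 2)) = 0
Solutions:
 v(y) = C1 + C2*erfi(sqrt(2)*y/2)


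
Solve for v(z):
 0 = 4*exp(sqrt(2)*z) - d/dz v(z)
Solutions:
 v(z) = C1 + 2*sqrt(2)*exp(sqrt(2)*z)


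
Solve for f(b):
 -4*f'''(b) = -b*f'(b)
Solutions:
 f(b) = C1 + Integral(C2*airyai(2^(1/3)*b/2) + C3*airybi(2^(1/3)*b/2), b)


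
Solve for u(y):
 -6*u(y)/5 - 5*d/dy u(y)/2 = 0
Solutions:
 u(y) = C1*exp(-12*y/25)


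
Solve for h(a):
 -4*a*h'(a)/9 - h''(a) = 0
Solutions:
 h(a) = C1 + C2*erf(sqrt(2)*a/3)


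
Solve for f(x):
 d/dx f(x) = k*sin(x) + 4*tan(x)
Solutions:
 f(x) = C1 - k*cos(x) - 4*log(cos(x))


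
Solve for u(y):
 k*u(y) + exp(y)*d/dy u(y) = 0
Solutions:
 u(y) = C1*exp(k*exp(-y))


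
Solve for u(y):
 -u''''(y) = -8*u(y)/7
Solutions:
 u(y) = C1*exp(-14^(3/4)*y/7) + C2*exp(14^(3/4)*y/7) + C3*sin(14^(3/4)*y/7) + C4*cos(14^(3/4)*y/7)


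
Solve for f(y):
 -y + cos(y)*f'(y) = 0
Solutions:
 f(y) = C1 + Integral(y/cos(y), y)


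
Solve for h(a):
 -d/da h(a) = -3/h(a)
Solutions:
 h(a) = -sqrt(C1 + 6*a)
 h(a) = sqrt(C1 + 6*a)


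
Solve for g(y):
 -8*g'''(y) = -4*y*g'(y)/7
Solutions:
 g(y) = C1 + Integral(C2*airyai(14^(2/3)*y/14) + C3*airybi(14^(2/3)*y/14), y)


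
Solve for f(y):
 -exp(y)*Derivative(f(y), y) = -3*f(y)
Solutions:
 f(y) = C1*exp(-3*exp(-y))


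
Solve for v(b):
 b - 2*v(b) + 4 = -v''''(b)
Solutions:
 v(b) = C1*exp(-2^(1/4)*b) + C2*exp(2^(1/4)*b) + C3*sin(2^(1/4)*b) + C4*cos(2^(1/4)*b) + b/2 + 2


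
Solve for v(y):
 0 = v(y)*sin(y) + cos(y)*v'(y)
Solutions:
 v(y) = C1*cos(y)


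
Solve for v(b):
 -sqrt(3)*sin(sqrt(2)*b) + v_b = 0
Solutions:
 v(b) = C1 - sqrt(6)*cos(sqrt(2)*b)/2


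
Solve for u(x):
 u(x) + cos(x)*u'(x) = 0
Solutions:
 u(x) = C1*sqrt(sin(x) - 1)/sqrt(sin(x) + 1)


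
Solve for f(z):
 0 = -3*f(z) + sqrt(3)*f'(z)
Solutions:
 f(z) = C1*exp(sqrt(3)*z)


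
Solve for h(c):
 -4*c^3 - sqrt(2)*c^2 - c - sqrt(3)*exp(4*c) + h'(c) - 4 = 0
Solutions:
 h(c) = C1 + c^4 + sqrt(2)*c^3/3 + c^2/2 + 4*c + sqrt(3)*exp(4*c)/4


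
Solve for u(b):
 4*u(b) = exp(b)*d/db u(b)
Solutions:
 u(b) = C1*exp(-4*exp(-b))


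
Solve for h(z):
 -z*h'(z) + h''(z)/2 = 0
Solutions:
 h(z) = C1 + C2*erfi(z)


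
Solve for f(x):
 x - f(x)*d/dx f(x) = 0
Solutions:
 f(x) = -sqrt(C1 + x^2)
 f(x) = sqrt(C1 + x^2)


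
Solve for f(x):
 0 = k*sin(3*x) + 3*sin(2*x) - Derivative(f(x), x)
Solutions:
 f(x) = C1 - k*cos(3*x)/3 - 3*cos(2*x)/2


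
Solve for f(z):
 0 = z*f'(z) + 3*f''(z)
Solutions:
 f(z) = C1 + C2*erf(sqrt(6)*z/6)


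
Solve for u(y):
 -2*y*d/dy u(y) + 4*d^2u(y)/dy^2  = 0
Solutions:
 u(y) = C1 + C2*erfi(y/2)


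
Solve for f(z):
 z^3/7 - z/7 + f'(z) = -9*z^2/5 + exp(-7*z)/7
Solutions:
 f(z) = C1 - z^4/28 - 3*z^3/5 + z^2/14 - exp(-7*z)/49


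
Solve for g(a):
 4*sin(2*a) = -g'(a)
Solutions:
 g(a) = C1 + 2*cos(2*a)


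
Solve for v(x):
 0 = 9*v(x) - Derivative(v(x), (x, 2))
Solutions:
 v(x) = C1*exp(-3*x) + C2*exp(3*x)


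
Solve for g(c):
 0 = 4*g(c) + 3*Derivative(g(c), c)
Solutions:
 g(c) = C1*exp(-4*c/3)


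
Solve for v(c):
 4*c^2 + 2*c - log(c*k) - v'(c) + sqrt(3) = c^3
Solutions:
 v(c) = C1 - c^4/4 + 4*c^3/3 + c^2 - c*log(c*k) + c*(1 + sqrt(3))


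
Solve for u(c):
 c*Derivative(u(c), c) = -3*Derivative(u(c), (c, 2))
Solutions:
 u(c) = C1 + C2*erf(sqrt(6)*c/6)


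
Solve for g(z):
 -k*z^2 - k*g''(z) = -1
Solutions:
 g(z) = C1 + C2*z - z^4/12 + z^2/(2*k)


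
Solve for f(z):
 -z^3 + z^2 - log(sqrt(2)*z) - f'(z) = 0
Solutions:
 f(z) = C1 - z^4/4 + z^3/3 - z*log(z) - z*log(2)/2 + z


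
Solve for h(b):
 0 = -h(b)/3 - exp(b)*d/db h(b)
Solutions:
 h(b) = C1*exp(exp(-b)/3)


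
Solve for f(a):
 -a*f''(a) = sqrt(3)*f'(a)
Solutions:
 f(a) = C1 + C2*a^(1 - sqrt(3))


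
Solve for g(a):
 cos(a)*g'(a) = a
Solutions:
 g(a) = C1 + Integral(a/cos(a), a)


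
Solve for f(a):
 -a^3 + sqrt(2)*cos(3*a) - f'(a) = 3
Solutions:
 f(a) = C1 - a^4/4 - 3*a + sqrt(2)*sin(3*a)/3


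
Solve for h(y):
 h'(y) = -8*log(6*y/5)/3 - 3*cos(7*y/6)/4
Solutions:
 h(y) = C1 - 8*y*log(y)/3 - 8*y*log(6)/3 + 8*y/3 + 8*y*log(5)/3 - 9*sin(7*y/6)/14


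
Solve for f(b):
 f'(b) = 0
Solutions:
 f(b) = C1


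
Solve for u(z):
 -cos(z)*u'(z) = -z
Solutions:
 u(z) = C1 + Integral(z/cos(z), z)


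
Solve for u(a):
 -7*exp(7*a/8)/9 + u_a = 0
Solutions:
 u(a) = C1 + 8*exp(7*a/8)/9


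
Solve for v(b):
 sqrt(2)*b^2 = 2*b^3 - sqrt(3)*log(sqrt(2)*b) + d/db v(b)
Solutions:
 v(b) = C1 - b^4/2 + sqrt(2)*b^3/3 + sqrt(3)*b*log(b) - sqrt(3)*b + sqrt(3)*b*log(2)/2


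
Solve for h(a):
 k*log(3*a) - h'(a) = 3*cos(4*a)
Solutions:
 h(a) = C1 + a*k*(log(a) - 1) + a*k*log(3) - 3*sin(4*a)/4


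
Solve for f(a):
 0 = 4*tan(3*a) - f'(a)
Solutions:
 f(a) = C1 - 4*log(cos(3*a))/3


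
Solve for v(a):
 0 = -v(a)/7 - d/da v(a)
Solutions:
 v(a) = C1*exp(-a/7)


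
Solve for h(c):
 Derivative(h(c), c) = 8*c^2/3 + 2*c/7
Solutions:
 h(c) = C1 + 8*c^3/9 + c^2/7


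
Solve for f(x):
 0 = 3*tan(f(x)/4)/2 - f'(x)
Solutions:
 f(x) = -4*asin(C1*exp(3*x/8)) + 4*pi
 f(x) = 4*asin(C1*exp(3*x/8))


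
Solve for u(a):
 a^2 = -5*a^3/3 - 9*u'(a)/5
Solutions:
 u(a) = C1 - 25*a^4/108 - 5*a^3/27


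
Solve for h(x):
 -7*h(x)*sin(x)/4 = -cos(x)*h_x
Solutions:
 h(x) = C1/cos(x)^(7/4)


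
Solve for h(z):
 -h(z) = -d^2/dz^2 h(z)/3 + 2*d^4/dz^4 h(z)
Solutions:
 h(z) = (C1*sin(2^(3/4)*z*sin(atan(sqrt(71))/2)/2) + C2*cos(2^(3/4)*z*sin(atan(sqrt(71))/2)/2))*exp(-2^(3/4)*z*cos(atan(sqrt(71))/2)/2) + (C3*sin(2^(3/4)*z*sin(atan(sqrt(71))/2)/2) + C4*cos(2^(3/4)*z*sin(atan(sqrt(71))/2)/2))*exp(2^(3/4)*z*cos(atan(sqrt(71))/2)/2)


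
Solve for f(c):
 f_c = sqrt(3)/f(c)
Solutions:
 f(c) = -sqrt(C1 + 2*sqrt(3)*c)
 f(c) = sqrt(C1 + 2*sqrt(3)*c)


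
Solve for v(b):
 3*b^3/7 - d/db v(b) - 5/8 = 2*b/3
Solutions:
 v(b) = C1 + 3*b^4/28 - b^2/3 - 5*b/8


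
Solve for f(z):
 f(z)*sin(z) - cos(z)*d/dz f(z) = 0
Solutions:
 f(z) = C1/cos(z)


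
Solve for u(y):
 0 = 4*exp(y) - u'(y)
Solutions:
 u(y) = C1 + 4*exp(y)


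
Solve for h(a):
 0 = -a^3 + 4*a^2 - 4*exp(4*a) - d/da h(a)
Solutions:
 h(a) = C1 - a^4/4 + 4*a^3/3 - exp(4*a)


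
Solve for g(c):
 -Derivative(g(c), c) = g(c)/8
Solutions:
 g(c) = C1*exp(-c/8)


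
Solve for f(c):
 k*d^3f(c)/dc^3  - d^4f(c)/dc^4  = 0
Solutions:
 f(c) = C1 + C2*c + C3*c^2 + C4*exp(c*k)


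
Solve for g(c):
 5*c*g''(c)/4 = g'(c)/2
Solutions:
 g(c) = C1 + C2*c^(7/5)


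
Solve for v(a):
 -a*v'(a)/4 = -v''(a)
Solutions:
 v(a) = C1 + C2*erfi(sqrt(2)*a/4)


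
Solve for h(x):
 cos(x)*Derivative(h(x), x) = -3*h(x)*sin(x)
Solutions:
 h(x) = C1*cos(x)^3


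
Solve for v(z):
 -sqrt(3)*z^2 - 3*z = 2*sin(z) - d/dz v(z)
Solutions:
 v(z) = C1 + sqrt(3)*z^3/3 + 3*z^2/2 - 2*cos(z)


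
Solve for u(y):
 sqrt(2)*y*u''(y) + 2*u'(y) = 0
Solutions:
 u(y) = C1 + C2*y^(1 - sqrt(2))


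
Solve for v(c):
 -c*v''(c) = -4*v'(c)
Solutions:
 v(c) = C1 + C2*c^5


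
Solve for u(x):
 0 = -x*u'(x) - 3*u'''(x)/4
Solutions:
 u(x) = C1 + Integral(C2*airyai(-6^(2/3)*x/3) + C3*airybi(-6^(2/3)*x/3), x)


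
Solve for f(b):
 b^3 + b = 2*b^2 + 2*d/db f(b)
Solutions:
 f(b) = C1 + b^4/8 - b^3/3 + b^2/4


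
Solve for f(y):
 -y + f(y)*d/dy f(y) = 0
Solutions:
 f(y) = -sqrt(C1 + y^2)
 f(y) = sqrt(C1 + y^2)


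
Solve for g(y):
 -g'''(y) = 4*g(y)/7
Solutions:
 g(y) = C3*exp(-14^(2/3)*y/7) + (C1*sin(14^(2/3)*sqrt(3)*y/14) + C2*cos(14^(2/3)*sqrt(3)*y/14))*exp(14^(2/3)*y/14)


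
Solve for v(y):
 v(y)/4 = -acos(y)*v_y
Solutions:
 v(y) = C1*exp(-Integral(1/acos(y), y)/4)


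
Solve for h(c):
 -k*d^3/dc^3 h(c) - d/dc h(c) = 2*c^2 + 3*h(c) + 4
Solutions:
 h(c) = C1*exp(2^(1/3)*c*(6^(1/3)*(sqrt(3)*sqrt((243 + 4/k)/k^2) + 27/k)^(1/3)/12 - 2^(1/3)*3^(5/6)*I*(sqrt(3)*sqrt((243 + 4/k)/k^2) + 27/k)^(1/3)/12 + 2/(k*(-3^(1/3) + 3^(5/6)*I)*(sqrt(3)*sqrt((243 + 4/k)/k^2) + 27/k)^(1/3)))) + C2*exp(2^(1/3)*c*(6^(1/3)*(sqrt(3)*sqrt((243 + 4/k)/k^2) + 27/k)^(1/3)/12 + 2^(1/3)*3^(5/6)*I*(sqrt(3)*sqrt((243 + 4/k)/k^2) + 27/k)^(1/3)/12 - 2/(k*(3^(1/3) + 3^(5/6)*I)*(sqrt(3)*sqrt((243 + 4/k)/k^2) + 27/k)^(1/3)))) + C3*exp(6^(1/3)*c*(-2^(1/3)*(sqrt(3)*sqrt((243 + 4/k)/k^2) + 27/k)^(1/3) + 2*3^(1/3)/(k*(sqrt(3)*sqrt((243 + 4/k)/k^2) + 27/k)^(1/3)))/6) - 2*c^2/3 + 4*c/9 - 40/27


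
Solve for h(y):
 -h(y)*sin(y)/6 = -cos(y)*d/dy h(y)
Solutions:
 h(y) = C1/cos(y)^(1/6)


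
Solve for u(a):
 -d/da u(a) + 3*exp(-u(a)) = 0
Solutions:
 u(a) = log(C1 + 3*a)


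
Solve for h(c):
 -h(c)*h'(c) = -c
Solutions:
 h(c) = -sqrt(C1 + c^2)
 h(c) = sqrt(C1 + c^2)


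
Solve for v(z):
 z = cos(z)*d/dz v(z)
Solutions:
 v(z) = C1 + Integral(z/cos(z), z)


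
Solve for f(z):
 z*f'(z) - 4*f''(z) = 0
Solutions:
 f(z) = C1 + C2*erfi(sqrt(2)*z/4)


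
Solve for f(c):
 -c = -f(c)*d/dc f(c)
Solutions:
 f(c) = -sqrt(C1 + c^2)
 f(c) = sqrt(C1 + c^2)


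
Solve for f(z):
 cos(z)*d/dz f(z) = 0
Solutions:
 f(z) = C1


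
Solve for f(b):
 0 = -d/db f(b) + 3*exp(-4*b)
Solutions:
 f(b) = C1 - 3*exp(-4*b)/4


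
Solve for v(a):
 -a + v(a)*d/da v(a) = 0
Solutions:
 v(a) = -sqrt(C1 + a^2)
 v(a) = sqrt(C1 + a^2)


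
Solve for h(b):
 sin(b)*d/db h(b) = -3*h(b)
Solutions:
 h(b) = C1*(cos(b) + 1)^(3/2)/(cos(b) - 1)^(3/2)


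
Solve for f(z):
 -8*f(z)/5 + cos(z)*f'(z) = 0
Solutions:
 f(z) = C1*(sin(z) + 1)^(4/5)/(sin(z) - 1)^(4/5)


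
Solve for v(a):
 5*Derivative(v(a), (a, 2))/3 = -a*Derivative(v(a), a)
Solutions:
 v(a) = C1 + C2*erf(sqrt(30)*a/10)


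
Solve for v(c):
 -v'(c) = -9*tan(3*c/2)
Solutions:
 v(c) = C1 - 6*log(cos(3*c/2))


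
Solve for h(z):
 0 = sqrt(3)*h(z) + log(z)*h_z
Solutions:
 h(z) = C1*exp(-sqrt(3)*li(z))


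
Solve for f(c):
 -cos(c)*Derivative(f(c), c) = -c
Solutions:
 f(c) = C1 + Integral(c/cos(c), c)


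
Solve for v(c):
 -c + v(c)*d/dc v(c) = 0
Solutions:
 v(c) = -sqrt(C1 + c^2)
 v(c) = sqrt(C1 + c^2)


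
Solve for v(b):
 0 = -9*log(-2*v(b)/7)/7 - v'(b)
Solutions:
 7*Integral(1/(log(-_y) - log(7) + log(2)), (_y, v(b)))/9 = C1 - b


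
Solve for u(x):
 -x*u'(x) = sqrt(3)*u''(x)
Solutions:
 u(x) = C1 + C2*erf(sqrt(2)*3^(3/4)*x/6)


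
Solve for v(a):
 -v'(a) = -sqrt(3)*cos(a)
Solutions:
 v(a) = C1 + sqrt(3)*sin(a)


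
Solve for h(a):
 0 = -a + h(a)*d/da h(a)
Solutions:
 h(a) = -sqrt(C1 + a^2)
 h(a) = sqrt(C1 + a^2)


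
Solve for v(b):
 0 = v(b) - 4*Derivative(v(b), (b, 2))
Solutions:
 v(b) = C1*exp(-b/2) + C2*exp(b/2)


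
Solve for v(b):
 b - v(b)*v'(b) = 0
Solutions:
 v(b) = -sqrt(C1 + b^2)
 v(b) = sqrt(C1 + b^2)


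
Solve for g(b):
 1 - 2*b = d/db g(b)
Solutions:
 g(b) = C1 - b^2 + b


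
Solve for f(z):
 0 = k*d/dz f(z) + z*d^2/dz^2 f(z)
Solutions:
 f(z) = C1 + z^(1 - re(k))*(C2*sin(log(z)*Abs(im(k))) + C3*cos(log(z)*im(k)))


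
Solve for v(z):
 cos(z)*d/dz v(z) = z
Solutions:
 v(z) = C1 + Integral(z/cos(z), z)


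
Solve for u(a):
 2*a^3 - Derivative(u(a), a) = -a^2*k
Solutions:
 u(a) = C1 + a^4/2 + a^3*k/3


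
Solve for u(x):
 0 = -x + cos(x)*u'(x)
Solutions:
 u(x) = C1 + Integral(x/cos(x), x)


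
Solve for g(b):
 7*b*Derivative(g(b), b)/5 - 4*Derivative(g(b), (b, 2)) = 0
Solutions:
 g(b) = C1 + C2*erfi(sqrt(70)*b/20)


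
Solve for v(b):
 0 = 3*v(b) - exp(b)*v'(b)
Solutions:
 v(b) = C1*exp(-3*exp(-b))


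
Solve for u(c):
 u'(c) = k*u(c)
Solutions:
 u(c) = C1*exp(c*k)


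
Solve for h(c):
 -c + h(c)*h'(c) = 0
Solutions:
 h(c) = -sqrt(C1 + c^2)
 h(c) = sqrt(C1 + c^2)


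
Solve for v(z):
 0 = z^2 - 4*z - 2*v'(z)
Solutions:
 v(z) = C1 + z^3/6 - z^2


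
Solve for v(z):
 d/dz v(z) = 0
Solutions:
 v(z) = C1


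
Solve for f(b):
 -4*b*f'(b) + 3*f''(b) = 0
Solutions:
 f(b) = C1 + C2*erfi(sqrt(6)*b/3)


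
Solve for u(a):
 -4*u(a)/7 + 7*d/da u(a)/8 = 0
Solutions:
 u(a) = C1*exp(32*a/49)


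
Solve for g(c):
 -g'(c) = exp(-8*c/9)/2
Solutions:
 g(c) = C1 + 9*exp(-8*c/9)/16


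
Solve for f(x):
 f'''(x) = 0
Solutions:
 f(x) = C1 + C2*x + C3*x^2


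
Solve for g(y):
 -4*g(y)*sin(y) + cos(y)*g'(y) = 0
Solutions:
 g(y) = C1/cos(y)^4


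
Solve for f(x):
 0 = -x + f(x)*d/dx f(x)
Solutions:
 f(x) = -sqrt(C1 + x^2)
 f(x) = sqrt(C1 + x^2)


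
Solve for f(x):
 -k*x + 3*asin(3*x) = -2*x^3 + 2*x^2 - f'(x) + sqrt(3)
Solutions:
 f(x) = C1 + k*x^2/2 - x^4/2 + 2*x^3/3 - 3*x*asin(3*x) + sqrt(3)*x - sqrt(1 - 9*x^2)


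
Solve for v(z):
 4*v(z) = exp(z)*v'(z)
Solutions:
 v(z) = C1*exp(-4*exp(-z))


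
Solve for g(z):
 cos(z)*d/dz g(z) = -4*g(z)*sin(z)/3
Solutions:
 g(z) = C1*cos(z)^(4/3)


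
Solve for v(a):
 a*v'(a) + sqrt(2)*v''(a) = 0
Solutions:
 v(a) = C1 + C2*erf(2^(1/4)*a/2)


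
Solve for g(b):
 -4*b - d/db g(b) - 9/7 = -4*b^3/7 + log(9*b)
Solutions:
 g(b) = C1 + b^4/7 - 2*b^2 - b*log(b) - b*log(9) - 2*b/7


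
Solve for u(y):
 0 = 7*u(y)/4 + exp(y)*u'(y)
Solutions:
 u(y) = C1*exp(7*exp(-y)/4)


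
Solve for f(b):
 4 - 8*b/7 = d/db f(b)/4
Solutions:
 f(b) = C1 - 16*b^2/7 + 16*b


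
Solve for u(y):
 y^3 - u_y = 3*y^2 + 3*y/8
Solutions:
 u(y) = C1 + y^4/4 - y^3 - 3*y^2/16


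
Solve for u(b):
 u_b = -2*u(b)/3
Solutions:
 u(b) = C1*exp(-2*b/3)


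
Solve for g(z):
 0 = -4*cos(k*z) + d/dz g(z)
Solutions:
 g(z) = C1 + 4*sin(k*z)/k


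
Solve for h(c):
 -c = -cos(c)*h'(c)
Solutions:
 h(c) = C1 + Integral(c/cos(c), c)


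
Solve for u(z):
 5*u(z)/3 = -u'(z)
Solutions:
 u(z) = C1*exp(-5*z/3)


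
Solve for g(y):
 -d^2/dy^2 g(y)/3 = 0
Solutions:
 g(y) = C1 + C2*y


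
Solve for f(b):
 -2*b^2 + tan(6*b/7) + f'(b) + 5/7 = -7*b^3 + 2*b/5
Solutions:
 f(b) = C1 - 7*b^4/4 + 2*b^3/3 + b^2/5 - 5*b/7 + 7*log(cos(6*b/7))/6


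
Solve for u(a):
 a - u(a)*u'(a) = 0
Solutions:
 u(a) = -sqrt(C1 + a^2)
 u(a) = sqrt(C1 + a^2)


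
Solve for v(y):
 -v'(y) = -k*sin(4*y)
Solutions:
 v(y) = C1 - k*cos(4*y)/4


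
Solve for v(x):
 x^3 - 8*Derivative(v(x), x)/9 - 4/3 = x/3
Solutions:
 v(x) = C1 + 9*x^4/32 - 3*x^2/16 - 3*x/2


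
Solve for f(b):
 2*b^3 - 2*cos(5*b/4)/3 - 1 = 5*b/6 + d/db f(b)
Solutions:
 f(b) = C1 + b^4/2 - 5*b^2/12 - b - 8*sin(5*b/4)/15


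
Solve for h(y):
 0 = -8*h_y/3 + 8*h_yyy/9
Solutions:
 h(y) = C1 + C2*exp(-sqrt(3)*y) + C3*exp(sqrt(3)*y)


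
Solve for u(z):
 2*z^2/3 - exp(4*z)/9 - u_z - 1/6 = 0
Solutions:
 u(z) = C1 + 2*z^3/9 - z/6 - exp(4*z)/36


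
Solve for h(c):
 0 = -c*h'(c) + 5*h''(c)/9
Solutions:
 h(c) = C1 + C2*erfi(3*sqrt(10)*c/10)


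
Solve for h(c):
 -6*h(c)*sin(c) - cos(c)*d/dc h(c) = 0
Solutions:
 h(c) = C1*cos(c)^6


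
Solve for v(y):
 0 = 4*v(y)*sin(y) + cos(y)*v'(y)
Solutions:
 v(y) = C1*cos(y)^4


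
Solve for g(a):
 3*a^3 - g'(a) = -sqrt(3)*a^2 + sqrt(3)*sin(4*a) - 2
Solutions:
 g(a) = C1 + 3*a^4/4 + sqrt(3)*a^3/3 + 2*a + sqrt(3)*cos(4*a)/4


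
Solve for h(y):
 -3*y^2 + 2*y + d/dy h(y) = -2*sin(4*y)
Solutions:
 h(y) = C1 + y^3 - y^2 + cos(4*y)/2


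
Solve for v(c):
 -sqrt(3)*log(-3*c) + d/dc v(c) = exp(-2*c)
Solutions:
 v(c) = C1 + sqrt(3)*c*log(-c) + sqrt(3)*c*(-1 + log(3)) - exp(-2*c)/2


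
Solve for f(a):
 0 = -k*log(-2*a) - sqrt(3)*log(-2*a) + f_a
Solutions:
 f(a) = C1 + a*(k + sqrt(3))*log(-a) + a*(-k + k*log(2) - sqrt(3) + sqrt(3)*log(2))


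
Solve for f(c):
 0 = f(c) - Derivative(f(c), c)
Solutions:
 f(c) = C1*exp(c)


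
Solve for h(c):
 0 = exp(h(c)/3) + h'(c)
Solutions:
 h(c) = 3*log(1/(C1 + c)) + 3*log(3)


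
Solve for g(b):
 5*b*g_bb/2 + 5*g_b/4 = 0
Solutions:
 g(b) = C1 + C2*sqrt(b)


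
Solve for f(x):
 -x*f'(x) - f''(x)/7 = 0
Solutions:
 f(x) = C1 + C2*erf(sqrt(14)*x/2)


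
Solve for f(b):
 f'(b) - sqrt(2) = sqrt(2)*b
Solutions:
 f(b) = C1 + sqrt(2)*b^2/2 + sqrt(2)*b


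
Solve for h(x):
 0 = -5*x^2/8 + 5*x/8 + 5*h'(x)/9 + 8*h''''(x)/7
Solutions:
 h(x) = C1 + C4*exp(-105^(1/3)*x/6) + 3*x^3/8 - 9*x^2/16 + (C2*sin(3^(5/6)*35^(1/3)*x/12) + C3*cos(3^(5/6)*35^(1/3)*x/12))*exp(105^(1/3)*x/12)


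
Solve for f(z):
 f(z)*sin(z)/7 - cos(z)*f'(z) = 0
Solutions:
 f(z) = C1/cos(z)^(1/7)


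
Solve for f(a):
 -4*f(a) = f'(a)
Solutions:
 f(a) = C1*exp(-4*a)


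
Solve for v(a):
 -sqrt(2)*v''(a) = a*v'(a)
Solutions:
 v(a) = C1 + C2*erf(2^(1/4)*a/2)


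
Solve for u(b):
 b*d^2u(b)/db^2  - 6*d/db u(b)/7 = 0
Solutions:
 u(b) = C1 + C2*b^(13/7)


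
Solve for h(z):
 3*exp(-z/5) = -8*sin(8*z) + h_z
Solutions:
 h(z) = C1 - cos(8*z) - 15*exp(-z/5)


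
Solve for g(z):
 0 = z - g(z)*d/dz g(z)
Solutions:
 g(z) = -sqrt(C1 + z^2)
 g(z) = sqrt(C1 + z^2)


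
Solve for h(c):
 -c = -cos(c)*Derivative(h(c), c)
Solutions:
 h(c) = C1 + Integral(c/cos(c), c)


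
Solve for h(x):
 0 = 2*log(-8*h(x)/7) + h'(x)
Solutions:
 Integral(1/(log(-_y) - log(7) + 3*log(2)), (_y, h(x)))/2 = C1 - x


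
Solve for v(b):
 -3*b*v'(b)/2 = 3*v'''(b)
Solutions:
 v(b) = C1 + Integral(C2*airyai(-2^(2/3)*b/2) + C3*airybi(-2^(2/3)*b/2), b)


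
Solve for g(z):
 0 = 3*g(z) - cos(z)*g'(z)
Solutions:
 g(z) = C1*(sin(z) + 1)^(3/2)/(sin(z) - 1)^(3/2)


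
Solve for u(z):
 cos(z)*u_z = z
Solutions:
 u(z) = C1 + Integral(z/cos(z), z)


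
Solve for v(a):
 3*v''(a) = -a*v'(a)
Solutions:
 v(a) = C1 + C2*erf(sqrt(6)*a/6)


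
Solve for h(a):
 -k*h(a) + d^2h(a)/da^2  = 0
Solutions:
 h(a) = C1*exp(-a*sqrt(k)) + C2*exp(a*sqrt(k))


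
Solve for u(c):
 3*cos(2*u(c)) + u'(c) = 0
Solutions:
 u(c) = -asin((C1 + exp(12*c))/(C1 - exp(12*c)))/2 + pi/2
 u(c) = asin((C1 + exp(12*c))/(C1 - exp(12*c)))/2


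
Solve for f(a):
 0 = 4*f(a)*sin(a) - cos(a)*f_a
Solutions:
 f(a) = C1/cos(a)^4


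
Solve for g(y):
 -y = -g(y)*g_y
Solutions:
 g(y) = -sqrt(C1 + y^2)
 g(y) = sqrt(C1 + y^2)


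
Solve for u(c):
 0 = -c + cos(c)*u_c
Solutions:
 u(c) = C1 + Integral(c/cos(c), c)


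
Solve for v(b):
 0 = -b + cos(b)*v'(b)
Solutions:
 v(b) = C1 + Integral(b/cos(b), b)


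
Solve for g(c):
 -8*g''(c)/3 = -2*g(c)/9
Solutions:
 g(c) = C1*exp(-sqrt(3)*c/6) + C2*exp(sqrt(3)*c/6)


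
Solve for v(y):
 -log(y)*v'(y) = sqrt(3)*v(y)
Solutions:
 v(y) = C1*exp(-sqrt(3)*li(y))


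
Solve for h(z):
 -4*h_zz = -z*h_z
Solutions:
 h(z) = C1 + C2*erfi(sqrt(2)*z/4)


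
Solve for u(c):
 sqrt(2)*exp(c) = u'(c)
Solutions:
 u(c) = C1 + sqrt(2)*exp(c)


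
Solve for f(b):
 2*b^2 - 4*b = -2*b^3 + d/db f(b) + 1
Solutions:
 f(b) = C1 + b^4/2 + 2*b^3/3 - 2*b^2 - b


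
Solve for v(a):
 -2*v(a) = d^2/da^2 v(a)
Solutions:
 v(a) = C1*sin(sqrt(2)*a) + C2*cos(sqrt(2)*a)


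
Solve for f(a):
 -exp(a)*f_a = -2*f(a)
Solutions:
 f(a) = C1*exp(-2*exp(-a))


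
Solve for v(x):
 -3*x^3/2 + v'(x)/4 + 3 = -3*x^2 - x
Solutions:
 v(x) = C1 + 3*x^4/2 - 4*x^3 - 2*x^2 - 12*x


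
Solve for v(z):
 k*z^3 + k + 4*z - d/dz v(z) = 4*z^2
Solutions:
 v(z) = C1 + k*z^4/4 + k*z - 4*z^3/3 + 2*z^2


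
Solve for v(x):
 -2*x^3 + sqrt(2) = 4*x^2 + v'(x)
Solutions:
 v(x) = C1 - x^4/2 - 4*x^3/3 + sqrt(2)*x


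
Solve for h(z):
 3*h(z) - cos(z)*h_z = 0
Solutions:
 h(z) = C1*(sin(z) + 1)^(3/2)/(sin(z) - 1)^(3/2)


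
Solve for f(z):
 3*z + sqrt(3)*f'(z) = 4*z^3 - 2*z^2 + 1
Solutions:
 f(z) = C1 + sqrt(3)*z^4/3 - 2*sqrt(3)*z^3/9 - sqrt(3)*z^2/2 + sqrt(3)*z/3


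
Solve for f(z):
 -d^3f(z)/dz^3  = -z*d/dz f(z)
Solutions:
 f(z) = C1 + Integral(C2*airyai(z) + C3*airybi(z), z)


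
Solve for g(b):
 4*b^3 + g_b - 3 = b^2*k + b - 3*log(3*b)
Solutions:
 g(b) = C1 - b^4 + b^3*k/3 + b^2/2 - 3*b*log(b) - b*log(27) + 6*b


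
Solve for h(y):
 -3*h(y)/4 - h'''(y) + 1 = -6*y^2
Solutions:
 h(y) = C3*exp(-6^(1/3)*y/2) + 8*y^2 + (C1*sin(2^(1/3)*3^(5/6)*y/4) + C2*cos(2^(1/3)*3^(5/6)*y/4))*exp(6^(1/3)*y/4) + 4/3


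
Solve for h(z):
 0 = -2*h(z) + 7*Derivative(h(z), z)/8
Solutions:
 h(z) = C1*exp(16*z/7)


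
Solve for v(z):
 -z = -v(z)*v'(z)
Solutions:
 v(z) = -sqrt(C1 + z^2)
 v(z) = sqrt(C1 + z^2)


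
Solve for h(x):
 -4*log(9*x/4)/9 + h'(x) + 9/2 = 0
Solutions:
 h(x) = C1 + 4*x*log(x)/9 - 89*x/18 - 8*x*log(2)/9 + 8*x*log(3)/9


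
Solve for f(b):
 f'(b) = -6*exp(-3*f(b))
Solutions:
 f(b) = log(C1 - 18*b)/3
 f(b) = log((-3^(1/3) - 3^(5/6)*I)*(C1 - 6*b)^(1/3)/2)
 f(b) = log((-3^(1/3) + 3^(5/6)*I)*(C1 - 6*b)^(1/3)/2)


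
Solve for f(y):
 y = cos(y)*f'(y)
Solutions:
 f(y) = C1 + Integral(y/cos(y), y)


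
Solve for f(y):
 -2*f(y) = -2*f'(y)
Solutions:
 f(y) = C1*exp(y)


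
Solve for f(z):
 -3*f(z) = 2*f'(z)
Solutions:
 f(z) = C1*exp(-3*z/2)


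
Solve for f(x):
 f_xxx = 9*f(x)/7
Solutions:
 f(x) = C3*exp(21^(2/3)*x/7) + (C1*sin(3*3^(1/6)*7^(2/3)*x/14) + C2*cos(3*3^(1/6)*7^(2/3)*x/14))*exp(-21^(2/3)*x/14)


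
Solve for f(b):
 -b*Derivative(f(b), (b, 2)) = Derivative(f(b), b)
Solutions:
 f(b) = C1 + C2*log(b)


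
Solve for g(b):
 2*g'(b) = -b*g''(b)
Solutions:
 g(b) = C1 + C2/b


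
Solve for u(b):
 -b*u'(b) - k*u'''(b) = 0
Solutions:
 u(b) = C1 + Integral(C2*airyai(b*(-1/k)^(1/3)) + C3*airybi(b*(-1/k)^(1/3)), b)


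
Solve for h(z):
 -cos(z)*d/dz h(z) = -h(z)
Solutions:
 h(z) = C1*sqrt(sin(z) + 1)/sqrt(sin(z) - 1)


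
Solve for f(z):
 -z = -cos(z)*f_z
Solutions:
 f(z) = C1 + Integral(z/cos(z), z)


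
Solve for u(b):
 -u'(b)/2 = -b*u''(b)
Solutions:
 u(b) = C1 + C2*b^(3/2)


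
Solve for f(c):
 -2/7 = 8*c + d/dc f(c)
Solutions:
 f(c) = C1 - 4*c^2 - 2*c/7


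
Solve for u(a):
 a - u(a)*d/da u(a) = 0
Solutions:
 u(a) = -sqrt(C1 + a^2)
 u(a) = sqrt(C1 + a^2)


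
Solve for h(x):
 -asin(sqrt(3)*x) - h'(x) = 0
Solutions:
 h(x) = C1 - x*asin(sqrt(3)*x) - sqrt(3)*sqrt(1 - 3*x^2)/3


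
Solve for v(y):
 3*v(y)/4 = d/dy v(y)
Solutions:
 v(y) = C1*exp(3*y/4)


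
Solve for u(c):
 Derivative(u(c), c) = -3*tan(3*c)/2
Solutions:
 u(c) = C1 + log(cos(3*c))/2


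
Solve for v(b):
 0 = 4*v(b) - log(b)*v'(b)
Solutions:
 v(b) = C1*exp(4*li(b))


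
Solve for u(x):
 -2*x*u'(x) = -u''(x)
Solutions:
 u(x) = C1 + C2*erfi(x)


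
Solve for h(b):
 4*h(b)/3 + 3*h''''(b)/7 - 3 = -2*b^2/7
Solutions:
 h(b) = -3*b^2/14 + (C1*sin(sqrt(3)*7^(1/4)*b/3) + C2*cos(sqrt(3)*7^(1/4)*b/3))*exp(-sqrt(3)*7^(1/4)*b/3) + (C3*sin(sqrt(3)*7^(1/4)*b/3) + C4*cos(sqrt(3)*7^(1/4)*b/3))*exp(sqrt(3)*7^(1/4)*b/3) + 9/4


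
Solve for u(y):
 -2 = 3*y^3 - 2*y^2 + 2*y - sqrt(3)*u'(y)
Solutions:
 u(y) = C1 + sqrt(3)*y^4/4 - 2*sqrt(3)*y^3/9 + sqrt(3)*y^2/3 + 2*sqrt(3)*y/3


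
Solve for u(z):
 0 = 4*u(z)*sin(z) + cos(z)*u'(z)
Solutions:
 u(z) = C1*cos(z)^4


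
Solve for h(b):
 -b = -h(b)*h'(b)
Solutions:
 h(b) = -sqrt(C1 + b^2)
 h(b) = sqrt(C1 + b^2)


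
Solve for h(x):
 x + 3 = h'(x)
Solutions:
 h(x) = C1 + x^2/2 + 3*x


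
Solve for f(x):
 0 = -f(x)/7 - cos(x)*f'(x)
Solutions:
 f(x) = C1*(sin(x) - 1)^(1/14)/(sin(x) + 1)^(1/14)


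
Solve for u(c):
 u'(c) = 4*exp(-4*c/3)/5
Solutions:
 u(c) = C1 - 3*exp(-4*c/3)/5


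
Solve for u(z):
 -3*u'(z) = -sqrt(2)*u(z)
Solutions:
 u(z) = C1*exp(sqrt(2)*z/3)


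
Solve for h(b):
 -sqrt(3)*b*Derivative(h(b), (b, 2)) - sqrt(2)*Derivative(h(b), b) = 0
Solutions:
 h(b) = C1 + C2*b^(1 - sqrt(6)/3)


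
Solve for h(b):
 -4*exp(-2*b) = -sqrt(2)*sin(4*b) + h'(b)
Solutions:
 h(b) = C1 - sqrt(2)*cos(4*b)/4 + 2*exp(-2*b)


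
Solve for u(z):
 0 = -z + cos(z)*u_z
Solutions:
 u(z) = C1 + Integral(z/cos(z), z)


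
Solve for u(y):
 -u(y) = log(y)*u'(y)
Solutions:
 u(y) = C1*exp(-li(y))


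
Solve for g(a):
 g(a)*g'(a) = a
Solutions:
 g(a) = -sqrt(C1 + a^2)
 g(a) = sqrt(C1 + a^2)


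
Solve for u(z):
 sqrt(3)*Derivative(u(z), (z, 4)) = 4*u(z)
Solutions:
 u(z) = C1*exp(-sqrt(2)*3^(7/8)*z/3) + C2*exp(sqrt(2)*3^(7/8)*z/3) + C3*sin(sqrt(2)*3^(7/8)*z/3) + C4*cos(sqrt(2)*3^(7/8)*z/3)


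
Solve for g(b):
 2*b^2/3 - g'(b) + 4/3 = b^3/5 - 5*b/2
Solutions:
 g(b) = C1 - b^4/20 + 2*b^3/9 + 5*b^2/4 + 4*b/3


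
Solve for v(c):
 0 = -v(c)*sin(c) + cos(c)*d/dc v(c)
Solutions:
 v(c) = C1/cos(c)


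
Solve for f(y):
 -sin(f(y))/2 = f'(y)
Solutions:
 f(y) = -acos((-C1 - exp(y))/(C1 - exp(y))) + 2*pi
 f(y) = acos((-C1 - exp(y))/(C1 - exp(y)))


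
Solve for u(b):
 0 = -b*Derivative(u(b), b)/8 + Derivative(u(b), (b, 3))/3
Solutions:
 u(b) = C1 + Integral(C2*airyai(3^(1/3)*b/2) + C3*airybi(3^(1/3)*b/2), b)


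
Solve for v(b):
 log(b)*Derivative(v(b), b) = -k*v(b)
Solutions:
 v(b) = C1*exp(-k*li(b))


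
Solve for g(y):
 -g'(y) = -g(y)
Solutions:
 g(y) = C1*exp(y)


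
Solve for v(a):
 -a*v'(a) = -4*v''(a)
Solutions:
 v(a) = C1 + C2*erfi(sqrt(2)*a/4)


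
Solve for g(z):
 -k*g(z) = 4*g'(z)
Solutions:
 g(z) = C1*exp(-k*z/4)


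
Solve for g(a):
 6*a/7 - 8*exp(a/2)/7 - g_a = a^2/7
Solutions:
 g(a) = C1 - a^3/21 + 3*a^2/7 - 16*exp(a/2)/7


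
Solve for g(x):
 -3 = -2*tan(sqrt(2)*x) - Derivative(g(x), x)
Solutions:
 g(x) = C1 + 3*x + sqrt(2)*log(cos(sqrt(2)*x))


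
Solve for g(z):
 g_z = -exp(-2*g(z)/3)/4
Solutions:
 g(z) = 3*log(-sqrt(C1 - z)) - 3*log(6)/2
 g(z) = 3*log(C1 - z/6)/2


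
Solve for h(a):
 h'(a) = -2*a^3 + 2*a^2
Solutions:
 h(a) = C1 - a^4/2 + 2*a^3/3


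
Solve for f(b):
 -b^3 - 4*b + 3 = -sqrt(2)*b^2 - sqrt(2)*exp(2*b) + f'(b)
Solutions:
 f(b) = C1 - b^4/4 + sqrt(2)*b^3/3 - 2*b^2 + 3*b + sqrt(2)*exp(2*b)/2


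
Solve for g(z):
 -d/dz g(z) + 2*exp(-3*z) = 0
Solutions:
 g(z) = C1 - 2*exp(-3*z)/3


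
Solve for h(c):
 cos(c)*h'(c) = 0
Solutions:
 h(c) = C1


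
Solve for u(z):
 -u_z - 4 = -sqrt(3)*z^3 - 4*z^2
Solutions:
 u(z) = C1 + sqrt(3)*z^4/4 + 4*z^3/3 - 4*z


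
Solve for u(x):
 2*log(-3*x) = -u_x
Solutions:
 u(x) = C1 - 2*x*log(-x) + 2*x*(1 - log(3))


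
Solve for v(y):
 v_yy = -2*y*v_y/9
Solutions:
 v(y) = C1 + C2*erf(y/3)


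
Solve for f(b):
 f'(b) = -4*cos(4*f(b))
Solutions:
 f(b) = -asin((C1 + exp(32*b))/(C1 - exp(32*b)))/4 + pi/4
 f(b) = asin((C1 + exp(32*b))/(C1 - exp(32*b)))/4


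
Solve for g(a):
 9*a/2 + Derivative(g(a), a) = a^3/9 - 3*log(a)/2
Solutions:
 g(a) = C1 + a^4/36 - 9*a^2/4 - 3*a*log(a)/2 + 3*a/2


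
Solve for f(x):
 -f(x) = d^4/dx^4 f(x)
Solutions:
 f(x) = (C1*sin(sqrt(2)*x/2) + C2*cos(sqrt(2)*x/2))*exp(-sqrt(2)*x/2) + (C3*sin(sqrt(2)*x/2) + C4*cos(sqrt(2)*x/2))*exp(sqrt(2)*x/2)


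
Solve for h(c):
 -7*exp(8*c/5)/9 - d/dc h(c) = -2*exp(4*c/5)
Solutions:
 h(c) = C1 - 35*exp(8*c/5)/72 + 5*exp(4*c/5)/2


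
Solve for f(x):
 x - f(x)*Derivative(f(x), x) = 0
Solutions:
 f(x) = -sqrt(C1 + x^2)
 f(x) = sqrt(C1 + x^2)


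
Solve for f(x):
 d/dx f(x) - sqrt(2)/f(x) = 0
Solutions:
 f(x) = -sqrt(C1 + 2*sqrt(2)*x)
 f(x) = sqrt(C1 + 2*sqrt(2)*x)


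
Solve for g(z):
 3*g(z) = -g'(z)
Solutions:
 g(z) = C1*exp(-3*z)


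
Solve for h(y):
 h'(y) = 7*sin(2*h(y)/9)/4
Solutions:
 -7*y/4 + 9*log(cos(2*h(y)/9) - 1)/4 - 9*log(cos(2*h(y)/9) + 1)/4 = C1


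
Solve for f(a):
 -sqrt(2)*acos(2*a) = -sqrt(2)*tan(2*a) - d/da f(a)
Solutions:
 f(a) = C1 + sqrt(2)*(a*acos(2*a) - sqrt(1 - 4*a^2)/2) + sqrt(2)*log(cos(2*a))/2


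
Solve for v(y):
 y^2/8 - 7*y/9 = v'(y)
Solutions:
 v(y) = C1 + y^3/24 - 7*y^2/18


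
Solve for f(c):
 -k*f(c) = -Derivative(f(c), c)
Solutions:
 f(c) = C1*exp(c*k)


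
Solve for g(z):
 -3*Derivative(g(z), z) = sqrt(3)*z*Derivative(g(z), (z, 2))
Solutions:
 g(z) = C1 + C2*z^(1 - sqrt(3))


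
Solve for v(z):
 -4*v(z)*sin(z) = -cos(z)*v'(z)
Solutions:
 v(z) = C1/cos(z)^4


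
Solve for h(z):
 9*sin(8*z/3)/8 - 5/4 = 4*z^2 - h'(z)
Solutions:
 h(z) = C1 + 4*z^3/3 + 5*z/4 + 27*cos(8*z/3)/64


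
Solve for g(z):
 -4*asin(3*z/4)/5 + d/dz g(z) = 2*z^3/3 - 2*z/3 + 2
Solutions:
 g(z) = C1 + z^4/6 - z^2/3 + 4*z*asin(3*z/4)/5 + 2*z + 4*sqrt(16 - 9*z^2)/15


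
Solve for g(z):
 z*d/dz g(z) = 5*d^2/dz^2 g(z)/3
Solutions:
 g(z) = C1 + C2*erfi(sqrt(30)*z/10)


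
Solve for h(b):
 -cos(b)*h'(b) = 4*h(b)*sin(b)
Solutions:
 h(b) = C1*cos(b)^4


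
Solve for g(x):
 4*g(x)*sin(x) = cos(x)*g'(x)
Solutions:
 g(x) = C1/cos(x)^4


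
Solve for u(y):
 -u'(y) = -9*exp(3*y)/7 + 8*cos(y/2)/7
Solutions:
 u(y) = C1 + 3*exp(3*y)/7 - 16*sin(y/2)/7


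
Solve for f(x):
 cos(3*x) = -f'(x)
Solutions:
 f(x) = C1 - sin(3*x)/3


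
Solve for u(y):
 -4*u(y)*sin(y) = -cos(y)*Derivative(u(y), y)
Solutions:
 u(y) = C1/cos(y)^4


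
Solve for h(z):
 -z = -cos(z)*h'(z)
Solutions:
 h(z) = C1 + Integral(z/cos(z), z)


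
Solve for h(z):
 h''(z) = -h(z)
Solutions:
 h(z) = C1*sin(z) + C2*cos(z)


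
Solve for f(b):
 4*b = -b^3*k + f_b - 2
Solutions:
 f(b) = C1 + b^4*k/4 + 2*b^2 + 2*b


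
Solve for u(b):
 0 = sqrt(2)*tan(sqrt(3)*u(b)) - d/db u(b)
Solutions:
 u(b) = sqrt(3)*(pi - asin(C1*exp(sqrt(6)*b)))/3
 u(b) = sqrt(3)*asin(C1*exp(sqrt(6)*b))/3


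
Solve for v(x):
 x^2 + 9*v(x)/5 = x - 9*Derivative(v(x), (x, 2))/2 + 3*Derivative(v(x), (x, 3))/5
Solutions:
 v(x) = C1*exp(x*(-(2*sqrt(786) + 137)^(1/3) - 25/(2*sqrt(786) + 137)^(1/3) + 10)/4)*sin(sqrt(3)*x*(-(2*sqrt(786) + 137)^(1/3) + 25/(2*sqrt(786) + 137)^(1/3))/4) + C2*exp(x*(-(2*sqrt(786) + 137)^(1/3) - 25/(2*sqrt(786) + 137)^(1/3) + 10)/4)*cos(sqrt(3)*x*(-(2*sqrt(786) + 137)^(1/3) + 25/(2*sqrt(786) + 137)^(1/3))/4) + C3*exp(x*(25/(2*sqrt(786) + 137)^(1/3) + 5 + (2*sqrt(786) + 137)^(1/3))/2) - 5*x^2/9 + 5*x/9 + 25/9


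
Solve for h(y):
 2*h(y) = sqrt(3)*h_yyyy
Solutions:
 h(y) = C1*exp(-2^(1/4)*3^(7/8)*y/3) + C2*exp(2^(1/4)*3^(7/8)*y/3) + C3*sin(2^(1/4)*3^(7/8)*y/3) + C4*cos(2^(1/4)*3^(7/8)*y/3)


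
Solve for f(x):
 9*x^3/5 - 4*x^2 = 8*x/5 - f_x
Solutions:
 f(x) = C1 - 9*x^4/20 + 4*x^3/3 + 4*x^2/5


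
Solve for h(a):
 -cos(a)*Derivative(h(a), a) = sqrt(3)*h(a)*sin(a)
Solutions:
 h(a) = C1*cos(a)^(sqrt(3))


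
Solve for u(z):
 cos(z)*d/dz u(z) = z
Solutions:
 u(z) = C1 + Integral(z/cos(z), z)


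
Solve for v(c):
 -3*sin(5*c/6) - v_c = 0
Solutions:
 v(c) = C1 + 18*cos(5*c/6)/5


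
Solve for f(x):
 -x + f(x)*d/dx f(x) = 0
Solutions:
 f(x) = -sqrt(C1 + x^2)
 f(x) = sqrt(C1 + x^2)


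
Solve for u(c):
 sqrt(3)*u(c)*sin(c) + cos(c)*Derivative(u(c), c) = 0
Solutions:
 u(c) = C1*cos(c)^(sqrt(3))


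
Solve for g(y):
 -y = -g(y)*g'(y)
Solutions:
 g(y) = -sqrt(C1 + y^2)
 g(y) = sqrt(C1 + y^2)


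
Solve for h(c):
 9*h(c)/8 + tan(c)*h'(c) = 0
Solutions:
 h(c) = C1/sin(c)^(9/8)


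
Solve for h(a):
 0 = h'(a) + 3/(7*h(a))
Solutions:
 h(a) = -sqrt(C1 - 42*a)/7
 h(a) = sqrt(C1 - 42*a)/7


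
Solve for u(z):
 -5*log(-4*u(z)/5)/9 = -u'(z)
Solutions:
 -9*Integral(1/(log(-_y) - log(5) + 2*log(2)), (_y, u(z)))/5 = C1 - z


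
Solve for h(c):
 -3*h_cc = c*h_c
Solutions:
 h(c) = C1 + C2*erf(sqrt(6)*c/6)


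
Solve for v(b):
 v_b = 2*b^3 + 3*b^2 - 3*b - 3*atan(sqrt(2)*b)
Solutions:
 v(b) = C1 + b^4/2 + b^3 - 3*b^2/2 - 3*b*atan(sqrt(2)*b) + 3*sqrt(2)*log(2*b^2 + 1)/4


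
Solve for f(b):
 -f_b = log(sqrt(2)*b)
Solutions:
 f(b) = C1 - b*log(b) - b*log(2)/2 + b


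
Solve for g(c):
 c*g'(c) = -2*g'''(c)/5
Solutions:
 g(c) = C1 + Integral(C2*airyai(-2^(2/3)*5^(1/3)*c/2) + C3*airybi(-2^(2/3)*5^(1/3)*c/2), c)


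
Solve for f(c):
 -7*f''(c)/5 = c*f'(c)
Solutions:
 f(c) = C1 + C2*erf(sqrt(70)*c/14)


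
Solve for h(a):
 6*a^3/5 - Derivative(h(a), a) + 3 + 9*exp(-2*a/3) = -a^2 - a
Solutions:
 h(a) = C1 + 3*a^4/10 + a^3/3 + a^2/2 + 3*a - 27*exp(-2*a/3)/2


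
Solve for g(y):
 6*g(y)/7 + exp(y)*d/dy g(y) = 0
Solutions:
 g(y) = C1*exp(6*exp(-y)/7)


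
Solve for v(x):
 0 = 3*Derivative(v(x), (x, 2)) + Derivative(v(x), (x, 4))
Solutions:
 v(x) = C1 + C2*x + C3*sin(sqrt(3)*x) + C4*cos(sqrt(3)*x)


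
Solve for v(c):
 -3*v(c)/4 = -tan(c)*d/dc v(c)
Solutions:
 v(c) = C1*sin(c)^(3/4)


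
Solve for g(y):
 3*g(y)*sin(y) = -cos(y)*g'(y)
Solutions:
 g(y) = C1*cos(y)^3


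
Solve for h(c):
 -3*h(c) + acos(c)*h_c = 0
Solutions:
 h(c) = C1*exp(3*Integral(1/acos(c), c))


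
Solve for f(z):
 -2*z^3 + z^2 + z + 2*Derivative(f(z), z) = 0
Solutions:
 f(z) = C1 + z^4/4 - z^3/6 - z^2/4


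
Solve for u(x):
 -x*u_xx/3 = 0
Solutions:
 u(x) = C1 + C2*x


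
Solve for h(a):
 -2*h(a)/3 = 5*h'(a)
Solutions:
 h(a) = C1*exp(-2*a/15)


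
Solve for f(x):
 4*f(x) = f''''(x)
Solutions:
 f(x) = C1*exp(-sqrt(2)*x) + C2*exp(sqrt(2)*x) + C3*sin(sqrt(2)*x) + C4*cos(sqrt(2)*x)


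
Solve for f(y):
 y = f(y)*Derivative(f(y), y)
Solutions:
 f(y) = -sqrt(C1 + y^2)
 f(y) = sqrt(C1 + y^2)


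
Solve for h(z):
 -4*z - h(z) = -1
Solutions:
 h(z) = 1 - 4*z


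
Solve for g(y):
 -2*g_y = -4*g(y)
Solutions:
 g(y) = C1*exp(2*y)


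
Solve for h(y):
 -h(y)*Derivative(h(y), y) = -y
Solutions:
 h(y) = -sqrt(C1 + y^2)
 h(y) = sqrt(C1 + y^2)


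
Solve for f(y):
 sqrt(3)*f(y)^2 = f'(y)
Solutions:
 f(y) = -1/(C1 + sqrt(3)*y)


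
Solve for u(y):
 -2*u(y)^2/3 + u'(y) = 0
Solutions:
 u(y) = -3/(C1 + 2*y)


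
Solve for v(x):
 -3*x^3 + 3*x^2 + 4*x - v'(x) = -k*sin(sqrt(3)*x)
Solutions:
 v(x) = C1 - sqrt(3)*k*cos(sqrt(3)*x)/3 - 3*x^4/4 + x^3 + 2*x^2


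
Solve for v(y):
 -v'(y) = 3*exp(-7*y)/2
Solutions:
 v(y) = C1 + 3*exp(-7*y)/14


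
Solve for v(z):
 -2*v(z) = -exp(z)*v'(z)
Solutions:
 v(z) = C1*exp(-2*exp(-z))


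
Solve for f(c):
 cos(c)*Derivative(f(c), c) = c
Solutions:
 f(c) = C1 + Integral(c/cos(c), c)


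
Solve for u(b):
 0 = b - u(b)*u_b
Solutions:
 u(b) = -sqrt(C1 + b^2)
 u(b) = sqrt(C1 + b^2)


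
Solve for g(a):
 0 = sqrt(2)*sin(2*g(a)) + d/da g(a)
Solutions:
 g(a) = pi - acos((-C1 - exp(4*sqrt(2)*a))/(C1 - exp(4*sqrt(2)*a)))/2
 g(a) = acos((-C1 - exp(4*sqrt(2)*a))/(C1 - exp(4*sqrt(2)*a)))/2


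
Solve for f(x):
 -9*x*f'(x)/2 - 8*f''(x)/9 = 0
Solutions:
 f(x) = C1 + C2*erf(9*sqrt(2)*x/8)


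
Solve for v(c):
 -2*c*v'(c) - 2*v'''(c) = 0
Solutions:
 v(c) = C1 + Integral(C2*airyai(-c) + C3*airybi(-c), c)


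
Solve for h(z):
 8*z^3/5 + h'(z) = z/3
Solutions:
 h(z) = C1 - 2*z^4/5 + z^2/6


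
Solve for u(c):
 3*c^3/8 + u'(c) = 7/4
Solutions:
 u(c) = C1 - 3*c^4/32 + 7*c/4


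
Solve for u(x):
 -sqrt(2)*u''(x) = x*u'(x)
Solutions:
 u(x) = C1 + C2*erf(2^(1/4)*x/2)


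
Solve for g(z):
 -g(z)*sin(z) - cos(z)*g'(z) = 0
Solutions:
 g(z) = C1*cos(z)


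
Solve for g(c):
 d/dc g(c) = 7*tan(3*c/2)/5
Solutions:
 g(c) = C1 - 14*log(cos(3*c/2))/15


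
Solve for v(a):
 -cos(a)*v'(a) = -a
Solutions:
 v(a) = C1 + Integral(a/cos(a), a)


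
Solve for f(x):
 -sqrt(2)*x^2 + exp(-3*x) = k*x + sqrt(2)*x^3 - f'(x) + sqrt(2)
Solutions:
 f(x) = C1 + k*x^2/2 + sqrt(2)*x^4/4 + sqrt(2)*x^3/3 + sqrt(2)*x + exp(-3*x)/3


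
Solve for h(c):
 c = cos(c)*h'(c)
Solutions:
 h(c) = C1 + Integral(c/cos(c), c)


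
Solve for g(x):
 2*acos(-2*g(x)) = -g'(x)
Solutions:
 Integral(1/acos(-2*_y), (_y, g(x))) = C1 - 2*x


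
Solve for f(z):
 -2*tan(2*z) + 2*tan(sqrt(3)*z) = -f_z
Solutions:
 f(z) = C1 - log(cos(2*z)) + 2*sqrt(3)*log(cos(sqrt(3)*z))/3


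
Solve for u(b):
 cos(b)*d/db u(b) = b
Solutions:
 u(b) = C1 + Integral(b/cos(b), b)
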